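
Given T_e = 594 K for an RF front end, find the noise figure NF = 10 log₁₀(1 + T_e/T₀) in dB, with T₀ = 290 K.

F = 1 + T_e/T₀ = 1 + 594/290 = 3.04828
NF = 10 log₁₀(3.04828) = 4.84 dB

4.84 dB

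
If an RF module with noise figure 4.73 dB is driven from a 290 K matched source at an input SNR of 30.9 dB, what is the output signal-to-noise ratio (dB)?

By definition F = SNR_in/SNR_out, so in dB: SNR_out = SNR_in − NF
SNR_out = 30.9 − 4.73 = 26.17 dB

26.17 dB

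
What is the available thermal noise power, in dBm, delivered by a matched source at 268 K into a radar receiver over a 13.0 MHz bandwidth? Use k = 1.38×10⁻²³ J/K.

P_n = kTB = 1.38×10⁻²³ × 268 × 1.30×10⁷ = 4.81×10⁻¹⁴ W
In dBm: 10 log₁₀(4.81×10⁻¹⁴ / 10⁻³) = −103.2 dBm

−103.2 dBm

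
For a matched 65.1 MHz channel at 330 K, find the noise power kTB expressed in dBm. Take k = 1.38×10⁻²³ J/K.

P_n = kTB = 1.38×10⁻²³ × 330 × 6.51×10⁷ = 2.96×10⁻¹³ W
In dBm: 10 log₁₀(2.96×10⁻¹³ / 10⁻³) = −95.3 dBm

−95.3 dBm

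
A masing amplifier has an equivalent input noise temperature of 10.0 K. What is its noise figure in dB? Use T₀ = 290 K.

F = 1 + T_e/T₀ = 1 + 10.0/290 = 1.03448
NF = 10 log₁₀(1.03448) = 0.147 dB

0.147 dB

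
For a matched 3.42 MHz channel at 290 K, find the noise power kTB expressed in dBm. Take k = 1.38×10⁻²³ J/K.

−108.6 dBm

P_n = kTB = 1.38×10⁻²³ × 290 × 3.42×10⁶ = 1.37×10⁻¹⁴ W
In dBm: 10 log₁₀(1.37×10⁻¹⁴ / 10⁻³) = −108.6 dBm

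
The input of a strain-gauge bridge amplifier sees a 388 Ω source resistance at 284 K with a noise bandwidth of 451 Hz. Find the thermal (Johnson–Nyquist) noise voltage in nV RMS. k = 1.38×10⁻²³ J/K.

V_n = √(4kTRB)
4kTRB = 4 × 1.38×10⁻²³ × 284 × 3.88×10² × 4.51×10² = 2.74×10⁻¹⁵ V²
V_n = √(2.74×10⁻¹⁵) = 5.24×10⁻⁸ V = 52.4 nV

52.4 nV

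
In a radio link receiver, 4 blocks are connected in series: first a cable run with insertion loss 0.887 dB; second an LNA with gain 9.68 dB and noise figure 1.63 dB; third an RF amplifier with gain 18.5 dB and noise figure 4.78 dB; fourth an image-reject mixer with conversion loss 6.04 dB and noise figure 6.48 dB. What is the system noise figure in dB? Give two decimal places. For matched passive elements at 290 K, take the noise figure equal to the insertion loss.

Convert to linear (a loss of L dB is a gain of −L dB): F_i = 10^(NF_i/10), G_i = 10^(G_i,dB/10)
  Stage 1: F_1 = 10^(0.887/10) = 1.227, G_1 = 10^(−0.887/10) = 0.8153
  Stage 2: F_2 = 10^(1.63/10) = 1.455, G_2 = 10^(9.68/10) = 9.290
  Stage 3: F_3 = 10^(4.78/10) = 3.006, G_3 = 10^(18.5/10) = 70.79
  Stage 4: F_4 = 10^(6.48/10) = 4.446, G_4 = 10^(−6.04/10) = 0.2489
Friis cascade:
  F = 1.227 + (1.455 − 1)/0.8153 + (3.006 − 1)/7.574 + (4.446 − 1)/536.2 = 2.057
NF = 10 log₁₀(2.057) = 3.13 dB

3.13 dB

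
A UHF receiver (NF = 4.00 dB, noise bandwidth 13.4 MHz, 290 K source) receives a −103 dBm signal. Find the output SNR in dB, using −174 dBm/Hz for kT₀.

−4.3 dB

Noise floor: N = −174 + 10 log₁₀(B) + NF
10 log₁₀(1.34×10⁷) = 71.27 dB
N = −174 + 71.27 + 4.00 = −98.73 dBm
SNR = P_sig − N = −103 − (−98.73) = −4.27 dB → −4.3 dB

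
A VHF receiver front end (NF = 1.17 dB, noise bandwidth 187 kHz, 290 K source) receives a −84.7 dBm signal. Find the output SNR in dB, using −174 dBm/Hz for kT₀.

Noise floor: N = −174 + 10 log₁₀(B) + NF
10 log₁₀(1.87×10⁵) = 52.72 dB
N = −174 + 52.72 + 1.17 = −120.11 dBm
SNR = P_sig − N = −84.7 − (−120.11) = 35.41 dB → 35.4 dB

35.4 dB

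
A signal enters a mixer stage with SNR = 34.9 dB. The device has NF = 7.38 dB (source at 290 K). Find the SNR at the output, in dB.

By definition F = SNR_in/SNR_out, so in dB: SNR_out = SNR_in − NF
SNR_out = 34.9 − 7.38 = 27.52 dB

27.52 dB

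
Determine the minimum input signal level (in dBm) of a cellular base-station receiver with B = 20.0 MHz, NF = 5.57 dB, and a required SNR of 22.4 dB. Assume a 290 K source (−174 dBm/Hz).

Sensitivity = −174 + 10 log₁₀(B) + NF + SNR_min
= −174 + 73.01 + 5.57 + 22.4
= −73.02 dBm → −73.0 dBm

−73.0 dBm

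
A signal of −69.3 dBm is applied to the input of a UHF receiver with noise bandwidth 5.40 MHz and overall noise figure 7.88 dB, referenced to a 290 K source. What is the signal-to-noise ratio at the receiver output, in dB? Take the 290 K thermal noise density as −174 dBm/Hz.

29.5 dB

Noise floor: N = −174 + 10 log₁₀(B) + NF
10 log₁₀(5.40×10⁶) = 67.32 dB
N = −174 + 67.32 + 7.88 = −98.80 dBm
SNR = P_sig − N = −69.3 − (−98.80) = 29.50 dB → 29.5 dB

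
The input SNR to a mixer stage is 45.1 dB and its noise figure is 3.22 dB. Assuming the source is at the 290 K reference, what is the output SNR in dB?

By definition F = SNR_in/SNR_out, so in dB: SNR_out = SNR_in − NF
SNR_out = 45.1 − 3.22 = 41.88 dB

41.88 dB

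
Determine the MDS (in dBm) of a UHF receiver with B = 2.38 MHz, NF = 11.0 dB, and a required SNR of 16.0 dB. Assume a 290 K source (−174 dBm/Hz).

−83.2 dBm

Sensitivity = −174 + 10 log₁₀(B) + NF + SNR_min
= −174 + 63.77 + 11.0 + 16.0
= −83.23 dBm → −83.2 dBm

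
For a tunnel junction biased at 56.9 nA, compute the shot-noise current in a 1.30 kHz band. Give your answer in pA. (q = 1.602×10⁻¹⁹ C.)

4.87 pA

I_n = √(2qI·B)
2qI·B = 2 × 1.602×10⁻¹⁹ × 5.69×10⁻⁸ × 1.30×10³ = 2.37×10⁻²³ A²
I_n = √(2.37×10⁻²³) = 4.87×10⁻¹² A = 4.87 pA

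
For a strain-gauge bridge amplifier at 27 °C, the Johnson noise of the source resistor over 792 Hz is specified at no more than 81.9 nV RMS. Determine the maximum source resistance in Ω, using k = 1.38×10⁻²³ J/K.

T = 27 °C + 273.15 = 300.15 K
Johnson–Nyquist: V_n = √(4kTRB) ⇒ R = V_n² / (4kTB)
4kTB = 4 × 1.38×10⁻²³ × 300.15 × 7.92×10² = 1.31×10⁻¹⁷
R = (8.19×10⁻⁸)² / 1.31×10⁻¹⁷ = 5.11×10² Ω = 511 Ω

511 Ω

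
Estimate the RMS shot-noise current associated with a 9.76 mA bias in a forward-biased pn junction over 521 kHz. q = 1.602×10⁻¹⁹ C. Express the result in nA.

40.4 nA

I_n = √(2qI·B)
2qI·B = 2 × 1.602×10⁻¹⁹ × 9.76×10⁻³ × 5.21×10⁵ = 1.63×10⁻¹⁵ A²
I_n = √(1.63×10⁻¹⁵) = 4.04×10⁻⁸ A = 40.4 nA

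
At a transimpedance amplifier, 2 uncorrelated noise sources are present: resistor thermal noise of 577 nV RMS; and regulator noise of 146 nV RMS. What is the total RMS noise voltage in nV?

Uncorrelated sources add in power (mean-square): V_tot = √(ΣV_i²)
V_tot = √[(5.77×10⁻⁷)² + (1.46×10⁻⁷)²] = 5.95×10⁻⁷ V = 595 nV

595 nV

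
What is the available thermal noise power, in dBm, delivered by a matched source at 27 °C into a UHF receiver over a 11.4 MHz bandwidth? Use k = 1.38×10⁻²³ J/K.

−103.3 dBm

T = 27 °C + 273.15 = 300.15 K
P_n = kTB = 1.38×10⁻²³ × 300.15 × 1.14×10⁷ = 4.72×10⁻¹⁴ W
In dBm: 10 log₁₀(4.72×10⁻¹⁴ / 10⁻³) = −103.3 dBm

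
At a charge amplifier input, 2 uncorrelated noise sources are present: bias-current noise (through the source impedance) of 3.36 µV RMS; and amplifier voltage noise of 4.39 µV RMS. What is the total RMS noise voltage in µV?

5.53 µV

Uncorrelated sources add in power (mean-square): V_tot = √(ΣV_i²)
V_tot = √[(3.36×10⁻⁶)² + (4.39×10⁻⁶)²] = 5.53×10⁻⁶ V = 5.53 µV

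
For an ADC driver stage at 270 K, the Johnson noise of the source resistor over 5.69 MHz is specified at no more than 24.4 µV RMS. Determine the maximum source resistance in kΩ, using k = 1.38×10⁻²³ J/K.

7.02 kΩ

Johnson–Nyquist: V_n = √(4kTRB) ⇒ R = V_n² / (4kTB)
4kTB = 4 × 1.38×10⁻²³ × 270 × 5.69×10⁶ = 8.48×10⁻¹⁴
R = (2.44×10⁻⁵)² / 8.48×10⁻¹⁴ = 7.02×10³ Ω = 7.02 kΩ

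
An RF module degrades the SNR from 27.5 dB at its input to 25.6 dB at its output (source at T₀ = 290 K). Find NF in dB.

NF (dB) = SNR_in(dB) − SNR_out(dB) when the source is at T₀
NF = 27.5 − 25.6 = 1.9 dB

1.9 dB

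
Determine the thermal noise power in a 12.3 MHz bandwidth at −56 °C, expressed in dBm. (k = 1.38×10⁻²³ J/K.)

T = −56 °C + 273.15 = 217.15 K
P_n = kTB = 1.38×10⁻²³ × 217.15 × 1.23×10⁷ = 3.69×10⁻¹⁴ W
In dBm: 10 log₁₀(3.69×10⁻¹⁴ / 10⁻³) = −104.3 dBm

−104.3 dBm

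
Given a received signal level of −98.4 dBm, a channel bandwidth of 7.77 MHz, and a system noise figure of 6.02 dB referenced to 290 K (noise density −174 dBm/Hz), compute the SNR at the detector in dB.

Noise floor: N = −174 + 10 log₁₀(B) + NF
10 log₁₀(7.77×10⁶) = 68.9 dB
N = −174 + 68.9 + 6.02 = −99.08 dBm
SNR = P_sig − N = −98.4 − (−99.08) = 0.68 dB → 0.7 dB

0.7 dB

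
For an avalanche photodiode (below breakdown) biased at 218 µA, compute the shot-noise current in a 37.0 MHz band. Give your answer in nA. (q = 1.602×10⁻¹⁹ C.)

50.8 nA

I_n = √(2qI·B)
2qI·B = 2 × 1.602×10⁻¹⁹ × 2.18×10⁻⁴ × 3.70×10⁷ = 2.58×10⁻¹⁵ A²
I_n = √(2.58×10⁻¹⁵) = 5.08×10⁻⁸ A = 50.8 nA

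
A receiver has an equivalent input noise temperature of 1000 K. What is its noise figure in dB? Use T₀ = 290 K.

6.48 dB

F = 1 + T_e/T₀ = 1 + 1000/290 = 4.44828
NF = 10 log₁₀(4.44828) = 6.48 dB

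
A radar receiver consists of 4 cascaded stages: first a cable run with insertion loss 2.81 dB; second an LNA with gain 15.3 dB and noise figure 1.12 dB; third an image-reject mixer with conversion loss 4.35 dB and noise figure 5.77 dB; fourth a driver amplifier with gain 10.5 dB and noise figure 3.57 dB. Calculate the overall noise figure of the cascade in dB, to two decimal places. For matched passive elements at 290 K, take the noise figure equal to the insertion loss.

Convert to linear (a loss of L dB is a gain of −L dB): F_i = 10^(NF_i/10), G_i = 10^(G_i,dB/10)
  Stage 1: F_1 = 10^(2.81/10) = 1.910, G_1 = 10^(−2.81/10) = 0.5236
  Stage 2: F_2 = 10^(1.12/10) = 1.294, G_2 = 10^(15.3/10) = 33.88
  Stage 3: F_3 = 10^(5.77/10) = 3.776, G_3 = 10^(−4.35/10) = 0.3673
  Stage 4: F_4 = 10^(3.57/10) = 2.275, G_4 = 10^(10.5/10) = 11.22
Friis cascade:
  F = 1.910 + (1.294 − 1)/0.5236 + (3.776 − 1)/17.74 + (2.275 − 1)/6.516 = 2.824
NF = 10 log₁₀(2.824) = 4.51 dB

4.51 dB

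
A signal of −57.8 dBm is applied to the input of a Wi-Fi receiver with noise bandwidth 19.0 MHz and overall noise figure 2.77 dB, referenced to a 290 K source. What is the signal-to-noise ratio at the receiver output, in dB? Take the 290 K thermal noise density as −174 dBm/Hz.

Noise floor: N = −174 + 10 log₁₀(B) + NF
10 log₁₀(1.90×10⁷) = 72.79 dB
N = −174 + 72.79 + 2.77 = −98.44 dBm
SNR = P_sig − N = −57.8 − (−98.44) = 40.64 dB → 40.6 dB

40.6 dB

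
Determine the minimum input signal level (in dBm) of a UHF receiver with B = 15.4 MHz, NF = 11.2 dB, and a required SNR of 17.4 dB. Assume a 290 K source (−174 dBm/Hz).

Sensitivity = −174 + 10 log₁₀(B) + NF + SNR_min
= −174 + 71.88 + 11.2 + 17.4
= −73.52 dBm → −73.5 dBm

−73.5 dBm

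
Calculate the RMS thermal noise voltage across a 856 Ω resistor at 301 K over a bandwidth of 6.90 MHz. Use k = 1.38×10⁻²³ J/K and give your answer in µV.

V_n = √(4kTRB)
4kTRB = 4 × 1.38×10⁻²³ × 301 × 8.56×10² × 6.90×10⁶ = 9.81×10⁻¹¹ V²
V_n = √(9.81×10⁻¹¹) = 9.91×10⁻⁶ V = 9.91 µV

9.91 µV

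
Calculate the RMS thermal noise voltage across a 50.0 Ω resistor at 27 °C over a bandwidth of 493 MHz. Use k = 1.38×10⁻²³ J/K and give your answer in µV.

20.2 µV

T = 27 °C + 273.15 = 300.15 K
V_n = √(4kTRB)
4kTRB = 4 × 1.38×10⁻²³ × 300.15 × 5.00×10¹ × 4.93×10⁸ = 4.08×10⁻¹⁰ V²
V_n = √(4.08×10⁻¹⁰) = 2.02×10⁻⁵ V = 20.2 µV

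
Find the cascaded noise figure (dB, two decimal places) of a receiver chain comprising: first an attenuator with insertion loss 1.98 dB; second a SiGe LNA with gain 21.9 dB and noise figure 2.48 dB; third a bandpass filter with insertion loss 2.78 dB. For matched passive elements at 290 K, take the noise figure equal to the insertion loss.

4.47 dB

Convert to linear (a loss of L dB is a gain of −L dB): F_i = 10^(NF_i/10), G_i = 10^(G_i,dB/10)
  Stage 1: F_1 = 10^(1.98/10) = 1.578, G_1 = 10^(−1.98/10) = 0.6339
  Stage 2: F_2 = 10^(2.48/10) = 1.770, G_2 = 10^(21.9/10) = 154.9
  Stage 3: F_3 = 10^(2.78/10) = 1.897, G_3 = 10^(−2.78/10) = 0.5272
Friis cascade:
  F = 1.578 + (1.770 − 1)/0.6339 + (1.897 − 1)/98.17 = 2.802
NF = 10 log₁₀(2.802) = 4.47 dB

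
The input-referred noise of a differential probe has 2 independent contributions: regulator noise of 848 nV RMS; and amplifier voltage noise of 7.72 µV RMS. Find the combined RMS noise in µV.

7.77 µV

Uncorrelated sources add in power (mean-square): V_tot = √(ΣV_i²)
V_tot = √[(8.48×10⁻⁷)² + (7.72×10⁻⁶)²] = 7.77×10⁻⁶ V = 7.77 µV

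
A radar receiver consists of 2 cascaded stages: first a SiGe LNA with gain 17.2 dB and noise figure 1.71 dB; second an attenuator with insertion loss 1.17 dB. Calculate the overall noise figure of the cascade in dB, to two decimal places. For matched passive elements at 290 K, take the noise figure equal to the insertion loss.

1.73 dB

Convert to linear (a loss of L dB is a gain of −L dB): F_i = 10^(NF_i/10), G_i = 10^(G_i,dB/10)
  Stage 1: F_1 = 10^(1.71/10) = 1.483, G_1 = 10^(17.2/10) = 52.48
  Stage 2: F_2 = 10^(1.17/10) = 1.309, G_2 = 10^(−1.17/10) = 0.7638
Friis cascade:
  F = 1.483 + (1.309 − 1)/52.48 = 1.488
NF = 10 log₁₀(1.488) = 1.73 dB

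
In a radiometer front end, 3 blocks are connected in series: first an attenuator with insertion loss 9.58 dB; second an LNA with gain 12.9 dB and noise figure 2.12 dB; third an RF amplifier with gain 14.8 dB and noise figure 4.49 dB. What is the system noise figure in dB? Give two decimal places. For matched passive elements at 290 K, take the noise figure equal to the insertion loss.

Convert to linear (a loss of L dB is a gain of −L dB): F_i = 10^(NF_i/10), G_i = 10^(G_i,dB/10)
  Stage 1: F_1 = 10^(9.58/10) = 9.078, G_1 = 10^(−9.58/10) = 0.1102
  Stage 2: F_2 = 10^(2.12/10) = 1.629, G_2 = 10^(12.9/10) = 19.50
  Stage 3: F_3 = 10^(4.49/10) = 2.812, G_3 = 10^(14.8/10) = 30.20
Friis cascade:
  F = 9.078 + (1.629 − 1)/0.1102 + (2.812 − 1)/2.148 = 15.63
NF = 10 log₁₀(15.63) = 11.94 dB

11.94 dB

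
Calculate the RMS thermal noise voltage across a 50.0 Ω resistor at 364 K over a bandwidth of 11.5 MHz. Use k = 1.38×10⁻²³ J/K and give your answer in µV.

3.40 µV

V_n = √(4kTRB)
4kTRB = 4 × 1.38×10⁻²³ × 364 × 5.00×10¹ × 1.15×10⁷ = 1.16×10⁻¹¹ V²
V_n = √(1.16×10⁻¹¹) = 3.40×10⁻⁶ V = 3.40 µV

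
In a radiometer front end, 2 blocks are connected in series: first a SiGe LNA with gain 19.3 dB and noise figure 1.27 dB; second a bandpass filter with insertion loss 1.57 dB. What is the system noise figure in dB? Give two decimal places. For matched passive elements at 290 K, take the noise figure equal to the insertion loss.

1.29 dB

Convert to linear (a loss of L dB is a gain of −L dB): F_i = 10^(NF_i/10), G_i = 10^(G_i,dB/10)
  Stage 1: F_1 = 10^(1.27/10) = 1.340, G_1 = 10^(19.3/10) = 85.11
  Stage 2: F_2 = 10^(1.57/10) = 1.435, G_2 = 10^(−1.57/10) = 0.6966
Friis cascade:
  F = 1.340 + (1.435 − 1)/85.11 = 1.345
NF = 10 log₁₀(1.345) = 1.29 dB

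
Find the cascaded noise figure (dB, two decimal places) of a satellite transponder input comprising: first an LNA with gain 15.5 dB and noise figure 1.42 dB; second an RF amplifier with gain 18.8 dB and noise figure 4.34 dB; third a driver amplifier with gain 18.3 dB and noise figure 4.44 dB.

1.57 dB

Convert to linear (a loss of L dB is a gain of −L dB): F_i = 10^(NF_i/10), G_i = 10^(G_i,dB/10)
  Stage 1: F_1 = 10^(1.42/10) = 1.387, G_1 = 10^(15.5/10) = 35.48
  Stage 2: F_2 = 10^(4.34/10) = 2.716, G_2 = 10^(18.8/10) = 75.86
  Stage 3: F_3 = 10^(4.44/10) = 2.780, G_3 = 10^(18.3/10) = 67.61
Friis cascade:
  F = 1.387 + (2.716 − 1)/35.48 + (2.780 − 1)/2692 = 1.436
NF = 10 log₁₀(1.436) = 1.57 dB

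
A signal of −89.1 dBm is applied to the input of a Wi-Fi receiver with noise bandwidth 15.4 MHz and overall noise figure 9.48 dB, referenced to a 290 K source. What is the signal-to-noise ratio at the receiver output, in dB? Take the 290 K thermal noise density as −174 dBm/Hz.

Noise floor: N = −174 + 10 log₁₀(B) + NF
10 log₁₀(1.54×10⁷) = 71.88 dB
N = −174 + 71.88 + 9.48 = −92.64 dBm
SNR = P_sig − N = −89.1 − (−92.64) = 3.54 dB → 3.5 dB

3.5 dB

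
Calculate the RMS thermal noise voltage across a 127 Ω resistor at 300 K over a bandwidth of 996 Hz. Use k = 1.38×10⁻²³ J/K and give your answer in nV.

45.8 nV

V_n = √(4kTRB)
4kTRB = 4 × 1.38×10⁻²³ × 300 × 1.27×10² × 9.96×10² = 2.09×10⁻¹⁵ V²
V_n = √(2.09×10⁻¹⁵) = 4.58×10⁻⁸ V = 45.8 nV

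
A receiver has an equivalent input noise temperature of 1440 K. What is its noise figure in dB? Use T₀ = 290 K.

F = 1 + T_e/T₀ = 1 + 1440/290 = 5.96552
NF = 10 log₁₀(5.96552) = 7.76 dB

7.76 dB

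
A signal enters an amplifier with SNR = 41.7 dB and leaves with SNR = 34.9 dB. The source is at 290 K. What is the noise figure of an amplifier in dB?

6.8 dB

NF (dB) = SNR_in(dB) − SNR_out(dB) when the source is at T₀
NF = 41.7 − 34.9 = 6.8 dB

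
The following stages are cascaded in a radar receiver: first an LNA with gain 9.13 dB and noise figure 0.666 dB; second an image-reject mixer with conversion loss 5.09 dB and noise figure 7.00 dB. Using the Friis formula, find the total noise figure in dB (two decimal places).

2.19 dB

Convert to linear (a loss of L dB is a gain of −L dB): F_i = 10^(NF_i/10), G_i = 10^(G_i,dB/10)
  Stage 1: F_1 = 10^(0.666/10) = 1.166, G_1 = 10^(9.13/10) = 8.185
  Stage 2: F_2 = 10^(7.00/10) = 5.012, G_2 = 10^(−5.09/10) = 0.3097
Friis cascade:
  F = 1.166 + (5.012 − 1)/8.185 = 1.656
NF = 10 log₁₀(1.656) = 2.19 dB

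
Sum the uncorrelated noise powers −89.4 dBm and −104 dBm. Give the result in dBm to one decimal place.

−89.3 dBm

Convert to linear, add, convert back:
P₁ = 1.15×10⁻¹² W, P₂ = 3.98×10⁻¹⁴ W
P_tot = 1.19×10⁻¹² W → 10 log₁₀(P_tot / 10⁻³) = −89.3 dBm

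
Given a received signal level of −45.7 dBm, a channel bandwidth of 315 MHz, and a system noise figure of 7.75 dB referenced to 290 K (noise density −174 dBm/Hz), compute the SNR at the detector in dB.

Noise floor: N = −174 + 10 log₁₀(B) + NF
10 log₁₀(3.15×10⁸) = 84.98 dB
N = −174 + 84.98 + 7.75 = −81.27 dBm
SNR = P_sig − N = −45.7 − (−81.27) = 35.57 dB → 35.6 dB

35.6 dB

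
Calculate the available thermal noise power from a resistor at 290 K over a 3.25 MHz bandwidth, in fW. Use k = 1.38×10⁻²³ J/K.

13.0 fW

P_n = kTB = 1.38×10⁻²³ × 290 × 3.25×10⁶ = 1.30×10⁻¹⁴ W = 13.0 fW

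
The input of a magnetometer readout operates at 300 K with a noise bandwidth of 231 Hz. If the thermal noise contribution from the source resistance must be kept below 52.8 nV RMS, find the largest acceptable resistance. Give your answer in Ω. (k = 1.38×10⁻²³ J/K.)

Johnson–Nyquist: V_n = √(4kTRB) ⇒ R = V_n² / (4kTB)
4kTB = 4 × 1.38×10⁻²³ × 300 × 2.31×10² = 3.83×10⁻¹⁸
R = (5.28×10⁻⁸)² / 3.83×10⁻¹⁸ = 7.29×10² Ω = 729 Ω

729 Ω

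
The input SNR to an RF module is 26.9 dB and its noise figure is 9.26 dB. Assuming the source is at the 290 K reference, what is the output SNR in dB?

17.64 dB

By definition F = SNR_in/SNR_out, so in dB: SNR_out = SNR_in − NF
SNR_out = 26.9 − 9.26 = 17.64 dB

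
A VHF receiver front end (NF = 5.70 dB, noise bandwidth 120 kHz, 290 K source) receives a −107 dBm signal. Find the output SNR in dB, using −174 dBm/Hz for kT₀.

10.5 dB

Noise floor: N = −174 + 10 log₁₀(B) + NF
10 log₁₀(1.20×10⁵) = 50.79 dB
N = −174 + 50.79 + 5.70 = −117.51 dBm
SNR = P_sig − N = −107 − (−117.51) = 10.51 dB → 10.5 dB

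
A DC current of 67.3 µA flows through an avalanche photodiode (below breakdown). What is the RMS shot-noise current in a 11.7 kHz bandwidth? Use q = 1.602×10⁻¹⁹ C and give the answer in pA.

I_n = √(2qI·B)
2qI·B = 2 × 1.602×10⁻¹⁹ × 6.73×10⁻⁵ × 1.17×10⁴ = 2.52×10⁻¹⁹ A²
I_n = √(2.52×10⁻¹⁹) = 5.02×10⁻¹⁰ A = 502 pA

502 pA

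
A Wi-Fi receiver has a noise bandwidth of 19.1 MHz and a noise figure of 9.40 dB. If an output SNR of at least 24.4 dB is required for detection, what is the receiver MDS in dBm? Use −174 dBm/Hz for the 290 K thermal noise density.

Sensitivity = −174 + 10 log₁₀(B) + NF + SNR_min
= −174 + 72.81 + 9.40 + 24.4
= −67.39 dBm → −67.4 dBm

−67.4 dBm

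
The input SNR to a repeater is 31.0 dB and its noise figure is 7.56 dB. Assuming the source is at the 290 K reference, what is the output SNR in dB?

23.44 dB

By definition F = SNR_in/SNR_out, so in dB: SNR_out = SNR_in − NF
SNR_out = 31.0 − 7.56 = 23.44 dB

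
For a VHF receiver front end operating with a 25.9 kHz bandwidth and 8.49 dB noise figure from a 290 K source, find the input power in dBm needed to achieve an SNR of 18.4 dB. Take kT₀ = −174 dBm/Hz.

Sensitivity = −174 + 10 log₁₀(B) + NF + SNR_min
= −174 + 44.13 + 8.49 + 18.4
= −102.98 dBm → −103.0 dBm

−103.0 dBm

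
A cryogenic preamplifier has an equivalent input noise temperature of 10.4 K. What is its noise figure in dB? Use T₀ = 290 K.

F = 1 + T_e/T₀ = 1 + 10.4/290 = 1.03586
NF = 10 log₁₀(1.03586) = 0.153 dB

0.153 dB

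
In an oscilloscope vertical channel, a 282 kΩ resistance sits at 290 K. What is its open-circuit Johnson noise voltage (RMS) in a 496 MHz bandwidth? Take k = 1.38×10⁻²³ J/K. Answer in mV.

V_n = √(4kTRB)
4kTRB = 4 × 1.38×10⁻²³ × 290 × 2.82×10⁵ × 4.96×10⁸ = 2.24×10⁻⁶ V²
V_n = √(2.24×10⁻⁶) = 1.50×10⁻³ V = 1.50 mV

1.50 mV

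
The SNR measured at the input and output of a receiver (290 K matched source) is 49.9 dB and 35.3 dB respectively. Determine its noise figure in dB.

14.6 dB

NF (dB) = SNR_in(dB) − SNR_out(dB) when the source is at T₀
NF = 49.9 − 35.3 = 14.6 dB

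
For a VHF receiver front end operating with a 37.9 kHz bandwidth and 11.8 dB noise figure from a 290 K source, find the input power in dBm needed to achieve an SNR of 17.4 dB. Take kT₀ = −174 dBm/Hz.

Sensitivity = −174 + 10 log₁₀(B) + NF + SNR_min
= −174 + 45.79 + 11.8 + 17.4
= −99.01 dBm → −99.0 dBm

−99.0 dBm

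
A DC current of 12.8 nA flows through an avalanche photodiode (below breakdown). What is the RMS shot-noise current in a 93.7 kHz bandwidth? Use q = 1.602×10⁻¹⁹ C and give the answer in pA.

19.6 pA

I_n = √(2qI·B)
2qI·B = 2 × 1.602×10⁻¹⁹ × 1.28×10⁻⁸ × 9.37×10⁴ = 3.84×10⁻²² A²
I_n = √(3.84×10⁻²²) = 1.96×10⁻¹¹ A = 19.6 pA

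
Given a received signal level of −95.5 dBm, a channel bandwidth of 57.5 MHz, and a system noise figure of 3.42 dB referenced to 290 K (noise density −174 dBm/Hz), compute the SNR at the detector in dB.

Noise floor: N = −174 + 10 log₁₀(B) + NF
10 log₁₀(5.75×10⁷) = 77.6 dB
N = −174 + 77.6 + 3.42 = −92.98 dBm
SNR = P_sig − N = −95.5 − (−92.98) = −2.52 dB → −2.5 dB

−2.5 dB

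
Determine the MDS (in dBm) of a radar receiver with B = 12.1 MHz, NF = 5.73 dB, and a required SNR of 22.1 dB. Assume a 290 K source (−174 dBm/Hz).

Sensitivity = −174 + 10 log₁₀(B) + NF + SNR_min
= −174 + 70.83 + 5.73 + 22.1
= −75.34 dBm → −75.3 dBm

−75.3 dBm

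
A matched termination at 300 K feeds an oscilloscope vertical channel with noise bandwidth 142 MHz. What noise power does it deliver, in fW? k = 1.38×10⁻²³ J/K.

P_n = kTB = 1.38×10⁻²³ × 300 × 1.42×10⁸ = 5.88×10⁻¹³ W = 588 fW

588 fW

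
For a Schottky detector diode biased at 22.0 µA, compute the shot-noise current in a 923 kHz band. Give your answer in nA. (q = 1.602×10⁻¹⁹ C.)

2.55 nA

I_n = √(2qI·B)
2qI·B = 2 × 1.602×10⁻¹⁹ × 2.20×10⁻⁵ × 9.23×10⁵ = 6.51×10⁻¹⁸ A²
I_n = √(6.51×10⁻¹⁸) = 2.55×10⁻⁹ A = 2.55 nA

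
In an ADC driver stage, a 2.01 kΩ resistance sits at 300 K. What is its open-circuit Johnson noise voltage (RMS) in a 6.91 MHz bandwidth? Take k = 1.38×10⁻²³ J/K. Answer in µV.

V_n = √(4kTRB)
4kTRB = 4 × 1.38×10⁻²³ × 300 × 2.01×10³ × 6.91×10⁶ = 2.30×10⁻¹⁰ V²
V_n = √(2.30×10⁻¹⁰) = 1.52×10⁻⁵ V = 15.2 µV

15.2 µV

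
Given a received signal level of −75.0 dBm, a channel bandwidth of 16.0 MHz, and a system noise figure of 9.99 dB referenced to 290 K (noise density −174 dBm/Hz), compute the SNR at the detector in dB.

Noise floor: N = −174 + 10 log₁₀(B) + NF
10 log₁₀(1.60×10⁷) = 72.04 dB
N = −174 + 72.04 + 9.99 = −91.97 dBm
SNR = P_sig − N = −75.0 − (−91.97) = 16.97 dB → 17.0 dB

17.0 dB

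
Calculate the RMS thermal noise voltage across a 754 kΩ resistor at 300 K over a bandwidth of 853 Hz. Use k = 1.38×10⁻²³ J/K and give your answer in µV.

V_n = √(4kTRB)
4kTRB = 4 × 1.38×10⁻²³ × 300 × 7.54×10⁵ × 8.53×10² = 1.07×10⁻¹¹ V²
V_n = √(1.07×10⁻¹¹) = 3.26×10⁻⁶ V = 3.26 µV

3.26 µV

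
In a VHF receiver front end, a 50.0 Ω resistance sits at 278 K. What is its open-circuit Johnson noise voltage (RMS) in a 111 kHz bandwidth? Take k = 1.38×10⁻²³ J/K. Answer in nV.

292 nV

V_n = √(4kTRB)
4kTRB = 4 × 1.38×10⁻²³ × 278 × 5.00×10¹ × 1.11×10⁵ = 8.52×10⁻¹⁴ V²
V_n = √(8.52×10⁻¹⁴) = 2.92×10⁻⁷ V = 292 nV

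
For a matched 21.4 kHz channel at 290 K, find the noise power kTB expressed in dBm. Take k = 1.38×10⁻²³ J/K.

P_n = kTB = 1.38×10⁻²³ × 290 × 2.14×10⁴ = 8.56×10⁻¹⁷ W
In dBm: 10 log₁₀(8.56×10⁻¹⁷ / 10⁻³) = −130.7 dBm

−130.7 dBm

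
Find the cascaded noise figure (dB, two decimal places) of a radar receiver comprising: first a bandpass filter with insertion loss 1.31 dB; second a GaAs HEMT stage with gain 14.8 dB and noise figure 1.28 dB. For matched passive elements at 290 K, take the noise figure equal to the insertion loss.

Convert to linear (a loss of L dB is a gain of −L dB): F_i = 10^(NF_i/10), G_i = 10^(G_i,dB/10)
  Stage 1: F_1 = 10^(1.31/10) = 1.352, G_1 = 10^(−1.31/10) = 0.7396
  Stage 2: F_2 = 10^(1.28/10) = 1.343, G_2 = 10^(14.8/10) = 30.20
Friis cascade:
  F = 1.352 + (1.343 − 1)/0.7396 = 1.816
NF = 10 log₁₀(1.816) = 2.59 dB

2.59 dB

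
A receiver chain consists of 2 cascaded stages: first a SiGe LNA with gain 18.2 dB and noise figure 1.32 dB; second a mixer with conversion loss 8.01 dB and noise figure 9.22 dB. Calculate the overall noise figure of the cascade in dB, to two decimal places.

Convert to linear (a loss of L dB is a gain of −L dB): F_i = 10^(NF_i/10), G_i = 10^(G_i,dB/10)
  Stage 1: F_1 = 10^(1.32/10) = 1.355, G_1 = 10^(18.2/10) = 66.07
  Stage 2: F_2 = 10^(9.22/10) = 8.356, G_2 = 10^(−8.01/10) = 0.1581
Friis cascade:
  F = 1.355 + (8.356 − 1)/66.07 = 1.467
NF = 10 log₁₀(1.467) = 1.66 dB

1.66 dB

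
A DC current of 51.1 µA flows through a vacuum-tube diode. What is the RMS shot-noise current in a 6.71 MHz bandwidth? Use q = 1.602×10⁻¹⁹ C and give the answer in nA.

10.5 nA

I_n = √(2qI·B)
2qI·B = 2 × 1.602×10⁻¹⁹ × 5.11×10⁻⁵ × 6.71×10⁶ = 1.10×10⁻¹⁶ A²
I_n = √(1.10×10⁻¹⁶) = 1.05×10⁻⁸ A = 10.5 nA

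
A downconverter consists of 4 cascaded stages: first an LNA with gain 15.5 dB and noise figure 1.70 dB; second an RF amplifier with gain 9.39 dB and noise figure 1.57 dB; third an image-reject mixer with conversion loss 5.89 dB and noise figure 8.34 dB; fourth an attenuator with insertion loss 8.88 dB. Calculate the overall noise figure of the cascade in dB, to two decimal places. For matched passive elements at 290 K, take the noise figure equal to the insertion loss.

2.03 dB

Convert to linear (a loss of L dB is a gain of −L dB): F_i = 10^(NF_i/10), G_i = 10^(G_i,dB/10)
  Stage 1: F_1 = 10^(1.70/10) = 1.479, G_1 = 10^(15.5/10) = 35.48
  Stage 2: F_2 = 10^(1.57/10) = 1.435, G_2 = 10^(9.39/10) = 8.690
  Stage 3: F_3 = 10^(8.34/10) = 6.823, G_3 = 10^(−5.89/10) = 0.2576
  Stage 4: F_4 = 10^(8.88/10) = 7.727, G_4 = 10^(−8.88/10) = 0.1294
Friis cascade:
  F = 1.479 + (1.435 − 1)/35.48 + (6.823 − 1)/308.3 + (7.727 − 1)/79.43 = 1.595
NF = 10 log₁₀(1.595) = 2.03 dB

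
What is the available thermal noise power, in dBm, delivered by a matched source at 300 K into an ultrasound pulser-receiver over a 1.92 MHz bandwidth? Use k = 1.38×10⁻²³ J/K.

P_n = kTB = 1.38×10⁻²³ × 300 × 1.92×10⁶ = 7.95×10⁻¹⁵ W
In dBm: 10 log₁₀(7.95×10⁻¹⁵ / 10⁻³) = −111.0 dBm

−111.0 dBm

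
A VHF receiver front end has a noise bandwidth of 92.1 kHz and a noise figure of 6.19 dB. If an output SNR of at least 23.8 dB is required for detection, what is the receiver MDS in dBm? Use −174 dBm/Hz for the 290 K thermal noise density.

−94.4 dBm

Sensitivity = −174 + 10 log₁₀(B) + NF + SNR_min
= −174 + 49.64 + 6.19 + 23.8
= −94.37 dBm → −94.4 dBm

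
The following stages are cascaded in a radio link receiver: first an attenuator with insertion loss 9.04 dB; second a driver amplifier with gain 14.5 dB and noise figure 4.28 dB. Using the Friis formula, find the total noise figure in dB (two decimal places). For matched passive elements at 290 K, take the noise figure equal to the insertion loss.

13.32 dB

Convert to linear (a loss of L dB is a gain of −L dB): F_i = 10^(NF_i/10), G_i = 10^(G_i,dB/10)
  Stage 1: F_1 = 10^(9.04/10) = 8.017, G_1 = 10^(−9.04/10) = 0.1247
  Stage 2: F_2 = 10^(4.28/10) = 2.679, G_2 = 10^(14.5/10) = 28.18
Friis cascade:
  F = 8.017 + (2.679 − 1)/0.1247 = 21.48
NF = 10 log₁₀(21.48) = 13.32 dB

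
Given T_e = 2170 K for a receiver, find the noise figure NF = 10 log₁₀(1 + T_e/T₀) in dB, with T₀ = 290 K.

9.29 dB

F = 1 + T_e/T₀ = 1 + 2170/290 = 8.48276
NF = 10 log₁₀(8.48276) = 9.29 dB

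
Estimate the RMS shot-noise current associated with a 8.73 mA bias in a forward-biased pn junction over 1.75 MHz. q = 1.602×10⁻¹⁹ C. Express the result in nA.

I_n = √(2qI·B)
2qI·B = 2 × 1.602×10⁻¹⁹ × 8.73×10⁻³ × 1.75×10⁶ = 4.89×10⁻¹⁵ A²
I_n = √(4.89×10⁻¹⁵) = 7.00×10⁻⁸ A = 70.0 nA

70.0 nA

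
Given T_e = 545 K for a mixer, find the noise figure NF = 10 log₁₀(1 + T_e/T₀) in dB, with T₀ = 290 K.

F = 1 + T_e/T₀ = 1 + 545/290 = 2.87931
NF = 10 log₁₀(2.87931) = 4.59 dB

4.59 dB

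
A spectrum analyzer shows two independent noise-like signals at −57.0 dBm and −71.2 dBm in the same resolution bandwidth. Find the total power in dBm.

−56.8 dBm

Convert to linear, add, convert back:
P₁ = 2.00×10⁻⁹ W, P₂ = 7.59×10⁻¹¹ W
P_tot = 2.07×10⁻⁹ W → 10 log₁₀(P_tot / 10⁻³) = −56.8 dBm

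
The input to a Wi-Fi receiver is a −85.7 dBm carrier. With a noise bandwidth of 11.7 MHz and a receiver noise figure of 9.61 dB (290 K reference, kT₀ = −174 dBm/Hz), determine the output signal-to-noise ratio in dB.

Noise floor: N = −174 + 10 log₁₀(B) + NF
10 log₁₀(1.17×10⁷) = 70.68 dB
N = −174 + 70.68 + 9.61 = −93.71 dBm
SNR = P_sig − N = −85.7 − (−93.71) = 8.01 dB → 8.0 dB

8.0 dB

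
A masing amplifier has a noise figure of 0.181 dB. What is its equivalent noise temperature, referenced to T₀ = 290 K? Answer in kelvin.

12.3 K

F = 10^(0.181/10) = 1.04256
T_e = (F − 1)·T₀ = (1.04256 − 1) × 290 = 12.3 K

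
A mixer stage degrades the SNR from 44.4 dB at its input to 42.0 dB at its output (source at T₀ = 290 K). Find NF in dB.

2.4 dB

NF (dB) = SNR_in(dB) − SNR_out(dB) when the source is at T₀
NF = 44.4 − 42.0 = 2.4 dB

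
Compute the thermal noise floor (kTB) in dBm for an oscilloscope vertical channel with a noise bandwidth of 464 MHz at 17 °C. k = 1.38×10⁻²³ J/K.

T = 17 °C + 273.15 = 290.15 K
P_n = kTB = 1.38×10⁻²³ × 290.15 × 4.64×10⁸ = 1.86×10⁻¹² W
In dBm: 10 log₁₀(1.86×10⁻¹² / 10⁻³) = −87.3 dBm

−87.3 dBm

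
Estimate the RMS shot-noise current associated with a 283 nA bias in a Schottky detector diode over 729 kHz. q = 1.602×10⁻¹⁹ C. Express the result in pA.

257 pA

I_n = √(2qI·B)
2qI·B = 2 × 1.602×10⁻¹⁹ × 2.83×10⁻⁷ × 7.29×10⁵ = 6.61×10⁻²⁰ A²
I_n = √(6.61×10⁻²⁰) = 2.57×10⁻¹⁰ A = 257 pA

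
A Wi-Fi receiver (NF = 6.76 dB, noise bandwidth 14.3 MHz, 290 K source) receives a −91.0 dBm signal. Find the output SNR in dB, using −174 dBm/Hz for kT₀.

4.7 dB

Noise floor: N = −174 + 10 log₁₀(B) + NF
10 log₁₀(1.43×10⁷) = 71.55 dB
N = −174 + 71.55 + 6.76 = −95.69 dBm
SNR = P_sig − N = −91.0 − (−95.69) = 4.69 dB → 4.7 dB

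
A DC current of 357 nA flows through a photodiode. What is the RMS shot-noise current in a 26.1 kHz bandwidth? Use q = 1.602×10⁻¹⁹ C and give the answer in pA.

I_n = √(2qI·B)
2qI·B = 2 × 1.602×10⁻¹⁹ × 3.57×10⁻⁷ × 2.61×10⁴ = 2.99×10⁻²¹ A²
I_n = √(2.99×10⁻²¹) = 5.46×10⁻¹¹ A = 54.6 pA

54.6 pA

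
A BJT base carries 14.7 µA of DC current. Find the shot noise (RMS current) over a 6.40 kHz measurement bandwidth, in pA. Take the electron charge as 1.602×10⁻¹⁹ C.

I_n = √(2qI·B)
2qI·B = 2 × 1.602×10⁻¹⁹ × 1.47×10⁻⁵ × 6.40×10³ = 3.01×10⁻²⁰ A²
I_n = √(3.01×10⁻²⁰) = 1.74×10⁻¹⁰ A = 174 pA

174 pA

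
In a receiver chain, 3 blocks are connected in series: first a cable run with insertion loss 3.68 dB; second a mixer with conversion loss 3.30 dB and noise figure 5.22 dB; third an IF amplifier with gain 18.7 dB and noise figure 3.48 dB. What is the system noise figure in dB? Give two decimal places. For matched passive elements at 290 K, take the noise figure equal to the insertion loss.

Convert to linear (a loss of L dB is a gain of −L dB): F_i = 10^(NF_i/10), G_i = 10^(G_i,dB/10)
  Stage 1: F_1 = 10^(3.68/10) = 2.333, G_1 = 10^(−3.68/10) = 0.4285
  Stage 2: F_2 = 10^(5.22/10) = 3.327, G_2 = 10^(−3.30/10) = 0.4677
  Stage 3: F_3 = 10^(3.48/10) = 2.228, G_3 = 10^(18.7/10) = 74.13
Friis cascade:
  F = 2.333 + (3.327 − 1)/0.4285 + (2.228 − 1)/0.2004 = 13.89
NF = 10 log₁₀(13.89) = 11.43 dB

11.43 dB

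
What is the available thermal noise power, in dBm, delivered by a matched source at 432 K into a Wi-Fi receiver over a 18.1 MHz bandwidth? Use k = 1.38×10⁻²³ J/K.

−99.7 dBm

P_n = kTB = 1.38×10⁻²³ × 432 × 1.81×10⁷ = 1.08×10⁻¹³ W
In dBm: 10 log₁₀(1.08×10⁻¹³ / 10⁻³) = −99.7 dBm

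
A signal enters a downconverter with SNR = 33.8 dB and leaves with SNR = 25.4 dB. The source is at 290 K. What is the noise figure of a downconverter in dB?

NF (dB) = SNR_in(dB) − SNR_out(dB) when the source is at T₀
NF = 33.8 − 25.4 = 8.4 dB

8.4 dB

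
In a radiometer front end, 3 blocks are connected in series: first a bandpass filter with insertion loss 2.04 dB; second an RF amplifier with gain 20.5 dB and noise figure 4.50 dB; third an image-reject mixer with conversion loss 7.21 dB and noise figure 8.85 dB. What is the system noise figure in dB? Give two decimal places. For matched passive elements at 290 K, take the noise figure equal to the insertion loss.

6.63 dB

Convert to linear (a loss of L dB is a gain of −L dB): F_i = 10^(NF_i/10), G_i = 10^(G_i,dB/10)
  Stage 1: F_1 = 10^(2.04/10) = 1.600, G_1 = 10^(−2.04/10) = 0.6252
  Stage 2: F_2 = 10^(4.50/10) = 2.818, G_2 = 10^(20.5/10) = 112.2
  Stage 3: F_3 = 10^(8.85/10) = 7.674, G_3 = 10^(−7.21/10) = 0.1901
Friis cascade:
  F = 1.600 + (2.818 − 1)/0.6252 + (7.674 − 1)/70.15 = 4.603
NF = 10 log₁₀(4.603) = 6.63 dB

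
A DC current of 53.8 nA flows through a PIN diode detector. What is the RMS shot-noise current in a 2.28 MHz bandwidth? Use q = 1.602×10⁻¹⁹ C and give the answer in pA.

198 pA

I_n = √(2qI·B)
2qI·B = 2 × 1.602×10⁻¹⁹ × 5.38×10⁻⁸ × 2.28×10⁶ = 3.93×10⁻²⁰ A²
I_n = √(3.93×10⁻²⁰) = 1.98×10⁻¹⁰ A = 198 pA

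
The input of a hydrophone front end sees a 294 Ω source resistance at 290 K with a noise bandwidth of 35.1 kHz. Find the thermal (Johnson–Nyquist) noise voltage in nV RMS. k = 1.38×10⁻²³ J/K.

V_n = √(4kTRB)
4kTRB = 4 × 1.38×10⁻²³ × 290 × 2.94×10² × 3.51×10⁴ = 1.65×10⁻¹³ V²
V_n = √(1.65×10⁻¹³) = 4.06×10⁻⁷ V = 406 nV

406 nV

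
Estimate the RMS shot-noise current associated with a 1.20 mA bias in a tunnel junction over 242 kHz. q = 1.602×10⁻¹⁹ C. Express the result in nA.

I_n = √(2qI·B)
2qI·B = 2 × 1.602×10⁻¹⁹ × 1.20×10⁻³ × 2.42×10⁵ = 9.30×10⁻¹⁷ A²
I_n = √(9.30×10⁻¹⁷) = 9.65×10⁻⁹ A = 9.65 nA

9.65 nA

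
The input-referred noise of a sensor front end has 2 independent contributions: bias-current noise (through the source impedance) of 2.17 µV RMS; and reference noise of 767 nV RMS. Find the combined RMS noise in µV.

2.30 µV

Uncorrelated sources add in power (mean-square): V_tot = √(ΣV_i²)
V_tot = √[(2.17×10⁻⁶)² + (7.67×10⁻⁷)²] = 2.30×10⁻⁶ V = 2.30 µV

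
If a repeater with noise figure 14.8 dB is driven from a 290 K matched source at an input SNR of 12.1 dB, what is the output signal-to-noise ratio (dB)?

−2.7 dB

By definition F = SNR_in/SNR_out, so in dB: SNR_out = SNR_in − NF
SNR_out = 12.1 − 14.8 = −2.7 dB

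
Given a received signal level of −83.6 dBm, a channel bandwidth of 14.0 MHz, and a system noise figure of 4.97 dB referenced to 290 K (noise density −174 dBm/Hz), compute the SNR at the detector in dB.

Noise floor: N = −174 + 10 log₁₀(B) + NF
10 log₁₀(1.40×10⁷) = 71.46 dB
N = −174 + 71.46 + 4.97 = −97.57 dBm
SNR = P_sig − N = −83.6 − (−97.57) = 13.97 dB → 14.0 dB

14.0 dB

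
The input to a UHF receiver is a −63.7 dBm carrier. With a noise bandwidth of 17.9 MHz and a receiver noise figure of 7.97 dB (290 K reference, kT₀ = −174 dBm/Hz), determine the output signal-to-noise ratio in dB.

Noise floor: N = −174 + 10 log₁₀(B) + NF
10 log₁₀(1.79×10⁷) = 72.53 dB
N = −174 + 72.53 + 7.97 = −93.50 dBm
SNR = P_sig − N = −63.7 − (−93.50) = 29.80 dB → 29.8 dB

29.8 dB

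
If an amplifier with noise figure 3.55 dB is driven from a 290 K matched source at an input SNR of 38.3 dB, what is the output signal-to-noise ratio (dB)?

By definition F = SNR_in/SNR_out, so in dB: SNR_out = SNR_in − NF
SNR_out = 38.3 − 3.55 = 34.75 dB

34.75 dB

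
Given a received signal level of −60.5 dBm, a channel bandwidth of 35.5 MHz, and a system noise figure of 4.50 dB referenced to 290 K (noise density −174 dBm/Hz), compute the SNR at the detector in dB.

33.5 dB

Noise floor: N = −174 + 10 log₁₀(B) + NF
10 log₁₀(3.55×10⁷) = 75.5 dB
N = −174 + 75.5 + 4.50 = −94.00 dBm
SNR = P_sig − N = −60.5 − (−94.00) = 33.50 dB → 33.5 dB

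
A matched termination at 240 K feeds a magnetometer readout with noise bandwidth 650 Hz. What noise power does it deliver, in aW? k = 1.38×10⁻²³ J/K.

P_n = kTB = 1.38×10⁻²³ × 240 × 6.50×10² = 2.15×10⁻¹⁸ W = 2.15 aW

2.15 aW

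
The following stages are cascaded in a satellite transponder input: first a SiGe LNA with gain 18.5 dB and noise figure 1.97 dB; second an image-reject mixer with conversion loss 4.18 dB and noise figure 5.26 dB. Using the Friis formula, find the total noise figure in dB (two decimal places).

2.06 dB

Convert to linear (a loss of L dB is a gain of −L dB): F_i = 10^(NF_i/10), G_i = 10^(G_i,dB/10)
  Stage 1: F_1 = 10^(1.97/10) = 1.574, G_1 = 10^(18.5/10) = 70.79
  Stage 2: F_2 = 10^(5.26/10) = 3.357, G_2 = 10^(−4.18/10) = 0.3819
Friis cascade:
  F = 1.574 + (3.357 − 1)/70.79 = 1.607
NF = 10 log₁₀(1.607) = 2.06 dB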